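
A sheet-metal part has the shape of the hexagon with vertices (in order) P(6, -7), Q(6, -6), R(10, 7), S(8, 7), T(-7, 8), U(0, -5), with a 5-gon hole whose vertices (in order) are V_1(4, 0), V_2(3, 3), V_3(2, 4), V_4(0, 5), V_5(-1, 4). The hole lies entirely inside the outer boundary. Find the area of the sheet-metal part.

141.5

Outer boundary:
Σ = (6) + (102) + (14) + (113) + (35) + (30) = 300
Area = |Σ|/2 = 150.
Hole:
Apply the shoelace (surveyor's) formula: 2A = Σ (x_i·y_{i+1} − x_{i+1}·y_i), indices taken mod 5.
Σ = (12) + (6) + (10) + (5) + (-16) = 17
Area = |Σ|/2 = 8.5.
Net area = 150 − 8.5 = 141.5.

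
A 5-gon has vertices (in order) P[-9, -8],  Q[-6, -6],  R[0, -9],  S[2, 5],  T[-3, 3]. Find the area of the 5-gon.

75

Apply the surveyor's formula: 2A = Σ (x_i·y_{i+1} − x_{i+1}·y_i), indices taken mod 5.
Σ = (6) + (54) + (18) + (21) + (51) = 150
Area = |Σ|/2 = 75.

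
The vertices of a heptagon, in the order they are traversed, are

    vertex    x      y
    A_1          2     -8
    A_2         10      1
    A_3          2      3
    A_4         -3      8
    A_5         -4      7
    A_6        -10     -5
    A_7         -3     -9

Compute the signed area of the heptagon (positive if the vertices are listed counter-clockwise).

176.5

Σ = (82) + (28) + (25) + (11) + (90) + (75) + (42) = 353
Signed area = Σ/2 = 176.5 (positive ⇒ counter-clockwise traversal).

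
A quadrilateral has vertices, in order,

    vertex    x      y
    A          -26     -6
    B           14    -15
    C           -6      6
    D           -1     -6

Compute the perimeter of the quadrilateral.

108

|AB| = √((40)² + (-9)²) = √1681 = 41
|BC| = √((-20)² + (21)²) = √841 = 29
|CD| = √((5)² + (-12)²) = √169 = 13
|DA| = √((-25)² + (0)²) = √625 = 25
Perimeter = 41 + 29 + 13 + 25 = 108.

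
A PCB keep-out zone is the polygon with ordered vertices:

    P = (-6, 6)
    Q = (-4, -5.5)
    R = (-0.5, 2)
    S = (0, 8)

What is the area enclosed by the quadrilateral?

45.125

Apply the shoelace (surveyor's) formula: 2A = Σ (x_i·y_{i+1} − x_{i+1}·y_i), indices taken mod 4.
Σ = (57) + (-10.75) + (-4) + (48) = 90.25
Area = |Σ|/2 = 45.125.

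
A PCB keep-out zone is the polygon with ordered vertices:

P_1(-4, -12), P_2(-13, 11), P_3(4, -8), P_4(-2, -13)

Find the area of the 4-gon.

Σ = (-200) + (60) + (-68) + (-28) = -236
Area = |Σ|/2 = 118.

118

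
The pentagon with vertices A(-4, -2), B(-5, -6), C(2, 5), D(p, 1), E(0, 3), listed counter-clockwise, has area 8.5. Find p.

The doubled signed area Σ (x_i y_{i+1} − x_{i+1} y_i) is linear in p.
With p=0 it equals 15; the coefficient of p is -2 (from the two edges through D).
So -2·p + 15 = 2·8.5 = 17 ⇒ p = -1.

-1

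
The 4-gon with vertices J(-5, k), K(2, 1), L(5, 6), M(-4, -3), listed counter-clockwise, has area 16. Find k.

The doubled signed area Σ (x_i y_{i+1} − x_{i+1} y_i) is linear in k.
With k=0 it equals -4; the coefficient of k is -6 (from the two edges through J).
So -6·k + -4 = 2·16 = 32 ⇒ k = -6.

-6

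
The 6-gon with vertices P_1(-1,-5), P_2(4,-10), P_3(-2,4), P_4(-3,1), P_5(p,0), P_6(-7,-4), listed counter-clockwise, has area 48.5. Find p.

-6

Write out the shoelace sum; only the two edges meeting at P_5 involve p:
2·Area = [((-3)·0 − p·1) + (p·(-4) − (-7)·0)] + 67
       = -5·p + 67 = 97
⇒ p = -6.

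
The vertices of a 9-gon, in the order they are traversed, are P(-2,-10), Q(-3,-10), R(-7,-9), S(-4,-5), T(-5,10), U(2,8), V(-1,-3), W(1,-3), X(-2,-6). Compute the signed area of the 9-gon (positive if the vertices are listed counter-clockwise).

-87.5

Cross-terms: -10, -43, -1, -65, -60, 2, 6, -12, 8  ⇒  Σ = -175
Signed area = Σ/2 = -87.5 (negative ⇒ clockwise traversal).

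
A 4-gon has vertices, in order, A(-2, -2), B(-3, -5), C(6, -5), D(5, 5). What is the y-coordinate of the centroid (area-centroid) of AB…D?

-239/156

Apply the surveyor's formula. First the cross-terms c_i = x_i·y_{i+1} − x_{i+1}·y_i:
  4, 45, 55, 0  ⇒  2A = 104, A = 52.
Then Σ (y_i + y_{i+1})·c_i = -478, so ȳ = -478 / (6·52) = -239/156.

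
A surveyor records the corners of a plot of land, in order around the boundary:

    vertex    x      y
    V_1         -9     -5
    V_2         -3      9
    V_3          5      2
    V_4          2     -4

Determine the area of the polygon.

Σ = (-96) + (-51) + (-24) + (-46) = -217
Area = |Σ|/2 = 108.5.

108.5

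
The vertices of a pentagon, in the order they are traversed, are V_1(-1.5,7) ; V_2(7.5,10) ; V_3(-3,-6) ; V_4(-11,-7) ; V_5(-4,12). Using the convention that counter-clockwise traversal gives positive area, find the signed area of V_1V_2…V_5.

Σ = (-67.5) + (-15) + (-45) + (-160) + (-10) = -297.5
Signed area = Σ/2 = -148.75 (negative ⇒ clockwise traversal).

-148.75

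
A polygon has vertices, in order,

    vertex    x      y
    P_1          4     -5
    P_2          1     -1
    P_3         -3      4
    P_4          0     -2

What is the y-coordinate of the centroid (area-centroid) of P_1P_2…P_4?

Apply the surveyor's formula. First the cross-terms c_i = x_i·y_{i+1} − x_{i+1}·y_i:
  1, 1, 6, 8  ⇒  2A = 16, A = 8.
Then Σ (y_i + y_{i+1})·c_i = -47, so ȳ = -47 / (6·8) = -47/48.

-47/48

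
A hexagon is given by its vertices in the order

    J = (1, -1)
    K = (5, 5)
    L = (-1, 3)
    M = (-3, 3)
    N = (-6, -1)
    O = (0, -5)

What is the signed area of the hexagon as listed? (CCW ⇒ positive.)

Apply the shoelace (surveyor's) formula: 2A = Σ (x_i·y_{i+1} − x_{i+1}·y_i), indices taken mod 6.
Σ = (10) + (20) + (6) + (21) + (30) + (5) = 92
Signed area = Σ/2 = 46 (positive ⇒ counter-clockwise traversal).

46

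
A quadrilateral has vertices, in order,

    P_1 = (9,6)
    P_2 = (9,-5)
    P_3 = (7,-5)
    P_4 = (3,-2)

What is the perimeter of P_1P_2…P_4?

|P_1P_2| = √((0)² + (-11)²) = √121 = 11
|P_2P_3| = √((-2)² + (0)²) = √4 = 2
|P_3P_4| = √((-4)² + (3)²) = √25 = 5
|P_4P_1| = √((6)² + (8)²) = √100 = 10
Perimeter = 11 + 2 + 5 + 10 = 28.

28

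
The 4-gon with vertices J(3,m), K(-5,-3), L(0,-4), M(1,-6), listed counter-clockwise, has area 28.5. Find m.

4

The doubled signed area Σ (x_i y_{i+1} − x_{i+1} y_i) is linear in m.
With m=0 it equals 33; the coefficient of m is 6 (from the two edges through J).
So 6·m + 33 = 2·28.5 = 57 ⇒ m = 4.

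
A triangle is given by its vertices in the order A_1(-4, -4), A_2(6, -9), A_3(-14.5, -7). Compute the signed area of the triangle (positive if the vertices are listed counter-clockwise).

-41.25

Apply the shoelace (surveyor's) formula: 2A = Σ (x_i·y_{i+1} − x_{i+1}·y_i), indices taken mod 3.
Cross-terms: 60, -172.5, 30  ⇒  Σ = -82.5
Signed area = Σ/2 = -41.25 (negative ⇒ clockwise traversal).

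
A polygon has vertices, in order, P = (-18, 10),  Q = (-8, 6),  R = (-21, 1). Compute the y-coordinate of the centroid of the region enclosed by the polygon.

17/3

Apply Gauss's area formula. First the cross-terms c_i = x_i·y_{i+1} − x_{i+1}·y_i:
  -28, 118, -192  ⇒  2A = -102, A = -51.
Then Σ (y_i + y_{i+1})·c_i = -1734, so ȳ = -1734 / (6·(-51)) = 17/3.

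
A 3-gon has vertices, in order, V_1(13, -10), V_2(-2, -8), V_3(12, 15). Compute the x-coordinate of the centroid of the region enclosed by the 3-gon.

23/3

Apply the shoelace (surveyor's) formula. First the cross-terms c_i = x_i·y_{i+1} − x_{i+1}·y_i:
  -124, 66, -315  ⇒  2A = -373, A = -186.5.
Then Σ (x_i + x_{i+1})·c_i = -8579, so x̄ = -8579 / (6·(-186.5)) = 23/3.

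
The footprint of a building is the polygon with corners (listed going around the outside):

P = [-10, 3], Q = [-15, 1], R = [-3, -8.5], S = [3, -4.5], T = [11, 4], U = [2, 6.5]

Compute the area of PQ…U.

Σ = (35) + (130.5) + (39) + (61.5) + (63.5) + (71) = 400.5
Area = |Σ|/2 = 200.25.

200.25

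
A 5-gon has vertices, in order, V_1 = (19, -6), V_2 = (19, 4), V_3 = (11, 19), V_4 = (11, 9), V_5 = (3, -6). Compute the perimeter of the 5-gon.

|V_1V_2| = √((0)² + (10)²) = √100 = 10
|V_2V_3| = √((-8)² + (15)²) = √289 = 17
|V_3V_4| = √((0)² + (-10)²) = √100 = 10
|V_4V_5| = √((-8)² + (-15)²) = √289 = 17
|V_5V_1| = √((16)² + (0)²) = √256 = 16
Perimeter = 10 + 17 + 10 + 17 + 16 = 70.

70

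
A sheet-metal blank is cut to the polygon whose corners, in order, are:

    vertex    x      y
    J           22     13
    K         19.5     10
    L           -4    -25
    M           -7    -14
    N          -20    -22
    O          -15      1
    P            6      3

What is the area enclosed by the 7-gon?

Apply the shoelace formula: 2A = Σ (x_i·y_{i+1} − x_{i+1}·y_i), indices taken mod 7.
Cross-terms: -33.5, -447.5, -119, -126, -350, -51, 12  ⇒  Σ = -1115
Area = |Σ|/2 = 557.5.

557.5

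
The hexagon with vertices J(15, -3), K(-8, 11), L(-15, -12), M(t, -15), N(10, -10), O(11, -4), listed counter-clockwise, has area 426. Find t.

Write out the shoelace sum; only the two edges meeting at M involve t:
2·Area = [((-15)·(-15) − t·(-12)) + (t·(-10) − 10·(-15))] + 499
       = 2·t + 874 = 852
⇒ t = -11.

-11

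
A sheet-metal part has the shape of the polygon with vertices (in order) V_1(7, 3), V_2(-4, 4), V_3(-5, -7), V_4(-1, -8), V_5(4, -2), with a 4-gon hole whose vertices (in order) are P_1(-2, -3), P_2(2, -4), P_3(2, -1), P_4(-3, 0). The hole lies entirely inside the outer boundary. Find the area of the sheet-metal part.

77.5

Outer boundary:
Apply the shoelace (surveyor's) formula: 2A = Σ (x_i·y_{i+1} − x_{i+1}·y_i), indices taken mod 5.
Σ = (40) + (48) + (33) + (34) + (26) = 181
Area = |Σ|/2 = 90.5.
Hole:
Apply Gauss's area formula: 2A = Σ (x_i·y_{i+1} − x_{i+1}·y_i), indices taken mod 4.
Σ = (14) + (6) + (-3) + (9) = 26
Area = |Σ|/2 = 13.
Net area = 90.5 − 13 = 77.5.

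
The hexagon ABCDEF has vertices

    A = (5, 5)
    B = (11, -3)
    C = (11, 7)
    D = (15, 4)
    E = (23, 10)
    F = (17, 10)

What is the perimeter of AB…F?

54

|AB| = √((6)² + (-8)²) = √100 = 10
|BC| = √((0)² + (10)²) = √100 = 10
|CD| = √((4)² + (-3)²) = √25 = 5
|DE| = √((8)² + (6)²) = √100 = 10
|EF| = √((-6)² + (0)²) = √36 = 6
|FA| = √((-12)² + (-5)²) = √169 = 13
Perimeter = 10 + 10 + 5 + 10 + 6 + 13 = 54.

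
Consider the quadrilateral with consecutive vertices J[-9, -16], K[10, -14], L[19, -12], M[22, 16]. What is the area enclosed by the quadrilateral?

Apply the surveyor's formula: 2A = Σ (x_i·y_{i+1} − x_{i+1}·y_i), indices taken mod 4.
Cross-terms: 286, 146, 568, -208  ⇒  Σ = 792
Area = |Σ|/2 = 396.

396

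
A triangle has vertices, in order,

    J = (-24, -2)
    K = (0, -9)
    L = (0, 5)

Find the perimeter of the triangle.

64

|JK| = √((24)² + (-7)²) = √625 = 25
|KL| = √((0)² + (14)²) = √196 = 14
|LJ| = √((-24)² + (-7)²) = √625 = 25
Perimeter = 25 + 14 + 25 = 64.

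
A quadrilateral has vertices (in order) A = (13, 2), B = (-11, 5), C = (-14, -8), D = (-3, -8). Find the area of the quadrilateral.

215.5

Apply the shoelace formula: 2A = Σ (x_i·y_{i+1} − x_{i+1}·y_i), indices taken mod 4.
A→B: (13)(5) − (-11)(2) = 87
B→C: (-11)(-8) − (-14)(5) = 158
C→D: (-14)(-8) − (-3)(-8) = 88
D→A: (-3)(2) − (13)(-8) = 98
Σ = 431
Area = |Σ|/2 = 215.5.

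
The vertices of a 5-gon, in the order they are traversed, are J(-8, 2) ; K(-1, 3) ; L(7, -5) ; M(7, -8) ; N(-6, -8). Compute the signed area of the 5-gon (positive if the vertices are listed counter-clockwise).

-119.5

Cross-terms: -22, -16, -21, -104, -76  ⇒  Σ = -239
Signed area = Σ/2 = -119.5 (negative ⇒ clockwise traversal).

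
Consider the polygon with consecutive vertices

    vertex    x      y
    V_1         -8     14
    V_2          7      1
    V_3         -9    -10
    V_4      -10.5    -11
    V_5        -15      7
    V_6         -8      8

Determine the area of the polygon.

Apply the surveyor's formula: 2A = Σ (x_i·y_{i+1} − x_{i+1}·y_i), indices taken mod 6.
Σ = (-106) + (-61) + (-6) + (-238.5) + (-64) + (-48) = -523.5
Area = |Σ|/2 = 261.75.

261.75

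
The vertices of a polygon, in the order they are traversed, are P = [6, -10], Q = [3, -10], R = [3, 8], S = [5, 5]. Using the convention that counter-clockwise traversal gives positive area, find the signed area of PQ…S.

Apply Gauss's area formula: 2A = Σ (x_i·y_{i+1} − x_{i+1}·y_i), indices taken mod 4.
Cross-terms: -30, 54, -25, -80  ⇒  Σ = -81
Signed area = Σ/2 = -40.5 (negative ⇒ clockwise traversal).

-40.5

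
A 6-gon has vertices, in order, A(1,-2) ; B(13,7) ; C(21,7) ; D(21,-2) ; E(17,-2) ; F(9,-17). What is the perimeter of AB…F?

70

|AB| = √((12)² + (9)²) = √225 = 15
|BC| = √((8)² + (0)²) = √64 = 8
|CD| = √((0)² + (-9)²) = √81 = 9
|DE| = √((-4)² + (0)²) = √16 = 4
|EF| = √((-8)² + (-15)²) = √289 = 17
|FA| = √((-8)² + (15)²) = √289 = 17
Perimeter = 15 + 8 + 9 + 4 + 17 + 17 = 70.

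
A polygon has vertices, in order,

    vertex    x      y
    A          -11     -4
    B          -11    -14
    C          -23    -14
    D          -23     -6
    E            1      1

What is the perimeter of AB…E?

68

|AB| = √((0)² + (-10)²) = √100 = 10
|BC| = √((-12)² + (0)²) = √144 = 12
|CD| = √((0)² + (8)²) = √64 = 8
|DE| = √((24)² + (7)²) = √625 = 25
|EA| = √((-12)² + (-5)²) = √169 = 13
Perimeter = 10 + 12 + 8 + 25 + 13 = 68.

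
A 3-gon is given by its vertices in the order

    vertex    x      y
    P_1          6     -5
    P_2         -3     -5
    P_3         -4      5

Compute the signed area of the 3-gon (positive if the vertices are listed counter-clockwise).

-45

Apply the shoelace formula: 2A = Σ (x_i·y_{i+1} − x_{i+1}·y_i), indices taken mod 3.
Σ = (-45) + (-35) + (-10) = -90
Signed area = Σ/2 = -45 (negative ⇒ clockwise traversal).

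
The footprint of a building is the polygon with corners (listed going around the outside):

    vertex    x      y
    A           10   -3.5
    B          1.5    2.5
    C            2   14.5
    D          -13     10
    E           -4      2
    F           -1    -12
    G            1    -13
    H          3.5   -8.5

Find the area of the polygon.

227.125

Apply the shoelace formula: 2A = Σ (x_i·y_{i+1} − x_{i+1}·y_i), indices taken mod 8.
A→B: (10)(2.5) − (1.5)(-3.5) = 30.25
B→C: (1.5)(14.5) − (2)(2.5) = 16.75
C→D: (2)(10) − (-13)(14.5) = 208.5
D→E: (-13)(2) − (-4)(10) = 14
E→F: (-4)(-12) − (-1)(2) = 50
F→G: (-1)(-13) − (1)(-12) = 25
G→H: (1)(-8.5) − (3.5)(-13) = 37
H→A: (3.5)(-3.5) − (10)(-8.5) = 72.75
Σ = 454.25
Area = |Σ|/2 = 227.125.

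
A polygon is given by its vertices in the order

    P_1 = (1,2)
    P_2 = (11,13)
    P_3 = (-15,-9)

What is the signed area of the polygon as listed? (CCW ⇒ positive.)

Apply the shoelace formula: 2A = Σ (x_i·y_{i+1} − x_{i+1}·y_i), indices taken mod 3.
P_1→P_2: (1)(13) − (11)(2) = -9
P_2→P_3: (11)(-9) − (-15)(13) = 96
P_3→P_1: (-15)(2) − (1)(-9) = -21
Σ = 66
Signed area = Σ/2 = 33 (positive ⇒ counter-clockwise traversal).

33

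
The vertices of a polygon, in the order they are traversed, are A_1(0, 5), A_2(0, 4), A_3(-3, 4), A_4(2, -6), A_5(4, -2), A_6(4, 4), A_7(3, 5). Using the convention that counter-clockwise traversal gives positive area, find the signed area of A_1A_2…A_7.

44.5

Apply Gauss's area formula: 2A = Σ (x_i·y_{i+1} − x_{i+1}·y_i), indices taken mod 7.
Σ = (0) + (12) + (10) + (20) + (24) + (8) + (15) = 89
Signed area = Σ/2 = 44.5 (positive ⇒ counter-clockwise traversal).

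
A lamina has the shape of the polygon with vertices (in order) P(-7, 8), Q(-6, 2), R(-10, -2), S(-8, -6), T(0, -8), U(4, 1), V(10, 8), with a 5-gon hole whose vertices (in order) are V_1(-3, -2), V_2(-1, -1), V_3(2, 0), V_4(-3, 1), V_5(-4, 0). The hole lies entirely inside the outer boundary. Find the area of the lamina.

173.5

Outer boundary:
P→Q: (-7)(2) − (-6)(8) = 34
Q→R: (-6)(-2) − (-10)(2) = 32
R→S: (-10)(-6) − (-8)(-2) = 44
S→T: (-8)(-8) − (0)(-6) = 64
T→U: (0)(1) − (4)(-8) = 32
U→V: (4)(8) − (10)(1) = 22
V→P: (10)(8) − (-7)(8) = 136
Σ = 364
Area = |Σ|/2 = 182.
Hole:
V_1→V_2: (-3)(-1) − (-1)(-2) = 1
V_2→V_3: (-1)(0) − (2)(-1) = 2
V_3→V_4: (2)(1) − (-3)(0) = 2
V_4→V_5: (-3)(0) − (-4)(1) = 4
V_5→V_1: (-4)(-2) − (-3)(0) = 8
Σ = 17
Area = |Σ|/2 = 8.5.
Net area = 182 − 8.5 = 173.5.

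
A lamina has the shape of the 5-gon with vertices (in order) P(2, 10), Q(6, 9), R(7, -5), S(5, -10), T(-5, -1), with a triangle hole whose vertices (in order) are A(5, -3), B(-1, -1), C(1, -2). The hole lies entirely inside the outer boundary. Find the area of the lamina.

Outer boundary:
P→Q: (2)(9) − (6)(10) = -42
Q→R: (6)(-5) − (7)(9) = -93
R→S: (7)(-10) − (5)(-5) = -45
S→T: (5)(-1) − (-5)(-10) = -55
T→P: (-5)(10) − (2)(-1) = -48
Σ = -283
Area = |Σ|/2 = 141.5.
Hole:
A→B: (5)(-1) − (-1)(-3) = -8
B→C: (-1)(-2) − (1)(-1) = 3
C→A: (1)(-3) − (5)(-2) = 7
Σ = 2
Area = |Σ|/2 = 1.
Net area = 141.5 − 1 = 140.5.

140.5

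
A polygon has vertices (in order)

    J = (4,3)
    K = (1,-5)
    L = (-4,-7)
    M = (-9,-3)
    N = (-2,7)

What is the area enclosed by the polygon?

102

Apply the shoelace (surveyor's) formula: 2A = Σ (x_i·y_{i+1} − x_{i+1}·y_i), indices taken mod 5.
Cross-terms: -23, -27, -51, -69, -34  ⇒  Σ = -204
Area = |Σ|/2 = 102.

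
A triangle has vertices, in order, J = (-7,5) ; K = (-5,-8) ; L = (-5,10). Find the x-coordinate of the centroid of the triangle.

-17/3

Apply the shoelace formula. First the cross-terms c_i = x_i·y_{i+1} − x_{i+1}·y_i:
  81, -90, 45  ⇒  2A = 36, A = 18.
Then Σ (x_i + x_{i+1})·c_i = -612, so x̄ = -612 / (6·18) = -17/3.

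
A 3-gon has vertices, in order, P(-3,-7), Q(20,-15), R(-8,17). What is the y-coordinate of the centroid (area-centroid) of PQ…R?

Apply Gauss's area formula. First the cross-terms c_i = x_i·y_{i+1} − x_{i+1}·y_i:
  185, 220, 107  ⇒  2A = 512, A = 256.
Then Σ (y_i + y_{i+1})·c_i = -2560, so ȳ = -2560 / (6·256) = -5/3.

-5/3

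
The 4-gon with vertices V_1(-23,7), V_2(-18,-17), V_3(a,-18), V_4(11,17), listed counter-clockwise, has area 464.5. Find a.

The doubled signed area Σ (x_i y_{i+1} − x_{i+1} y_i) is linear in a.
With a=0 it equals 1507; the coefficient of a is 34 (from the two edges through V_3).
So 34·a + 1507 = 2·464.5 = 929 ⇒ a = -17.

-17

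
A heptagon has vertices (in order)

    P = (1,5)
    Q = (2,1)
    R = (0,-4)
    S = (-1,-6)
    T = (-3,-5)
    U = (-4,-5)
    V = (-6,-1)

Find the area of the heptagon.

47

Apply Gauss's area formula: 2A = Σ (x_i·y_{i+1} − x_{i+1}·y_i), indices taken mod 7.
P→Q: (1)(1) − (2)(5) = -9
Q→R: (2)(-4) − (0)(1) = -8
R→S: (0)(-6) − (-1)(-4) = -4
S→T: (-1)(-5) − (-3)(-6) = -13
T→U: (-3)(-5) − (-4)(-5) = -5
U→V: (-4)(-1) − (-6)(-5) = -26
V→P: (-6)(5) − (1)(-1) = -29
Σ = -94
Area = |Σ|/2 = 47.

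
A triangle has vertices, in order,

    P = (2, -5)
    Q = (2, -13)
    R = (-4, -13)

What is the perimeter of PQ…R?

24

|PQ| = √((0)² + (-8)²) = √64 = 8
|QR| = √((-6)² + (0)²) = √36 = 6
|RP| = √((6)² + (8)²) = √100 = 10
Perimeter = 8 + 6 + 10 = 24.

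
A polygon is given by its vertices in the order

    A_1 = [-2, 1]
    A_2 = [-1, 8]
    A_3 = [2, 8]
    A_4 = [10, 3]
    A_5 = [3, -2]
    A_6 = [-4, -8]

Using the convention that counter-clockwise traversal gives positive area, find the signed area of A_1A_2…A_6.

Apply the shoelace (surveyor's) formula: 2A = Σ (x_i·y_{i+1} − x_{i+1}·y_i), indices taken mod 6.
A_1→A_2: (-2)(8) − (-1)(1) = -15
A_2→A_3: (-1)(8) − (2)(8) = -24
A_3→A_4: (2)(3) − (10)(8) = -74
A_4→A_5: (10)(-2) − (3)(3) = -29
A_5→A_6: (3)(-8) − (-4)(-2) = -32
A_6→A_1: (-4)(1) − (-2)(-8) = -20
Σ = -194
Signed area = Σ/2 = -97 (negative ⇒ clockwise traversal).

-97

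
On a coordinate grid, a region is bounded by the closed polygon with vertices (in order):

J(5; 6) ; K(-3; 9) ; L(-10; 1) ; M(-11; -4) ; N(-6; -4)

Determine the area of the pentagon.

Apply the surveyor's formula: 2A = Σ (x_i·y_{i+1} − x_{i+1}·y_i), indices taken mod 5.
Σ = (63) + (87) + (51) + (20) + (-16) = 205
Area = |Σ|/2 = 102.5.

102.5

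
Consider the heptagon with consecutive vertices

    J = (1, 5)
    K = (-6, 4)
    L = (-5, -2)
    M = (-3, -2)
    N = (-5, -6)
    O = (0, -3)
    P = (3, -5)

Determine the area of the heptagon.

Σ = (34) + (32) + (4) + (8) + (15) + (9) + (20) = 122
Area = |Σ|/2 = 61.

61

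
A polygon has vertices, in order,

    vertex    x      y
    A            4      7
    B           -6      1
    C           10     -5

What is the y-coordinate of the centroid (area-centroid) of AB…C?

1

Apply the surveyor's formula. First the cross-terms c_i = x_i·y_{i+1} − x_{i+1}·y_i:
  46, 20, 90  ⇒  2A = 156, A = 78.
Then Σ (y_i + y_{i+1})·c_i = 468, so ȳ = 468 / (6·78) = 1.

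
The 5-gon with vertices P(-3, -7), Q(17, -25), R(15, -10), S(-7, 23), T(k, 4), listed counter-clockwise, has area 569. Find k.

Write out the shoelace sum; only the two edges meeting at T involve k:
2·Area = [((-7)·4 − k·23) + (k·(-7) − (-3)·4)] + 674
       = -30·k + 658 = 1138
⇒ k = -16.

-16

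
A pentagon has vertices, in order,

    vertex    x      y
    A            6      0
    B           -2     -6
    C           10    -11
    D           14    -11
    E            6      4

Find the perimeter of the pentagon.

|AB| = √((-8)² + (-6)²) = √100 = 10
|BC| = √((12)² + (-5)²) = √169 = 13
|CD| = √((4)² + (0)²) = √16 = 4
|DE| = √((-8)² + (15)²) = √289 = 17
|EA| = √((0)² + (-4)²) = √16 = 4
Perimeter = 10 + 13 + 4 + 17 + 4 = 48.

48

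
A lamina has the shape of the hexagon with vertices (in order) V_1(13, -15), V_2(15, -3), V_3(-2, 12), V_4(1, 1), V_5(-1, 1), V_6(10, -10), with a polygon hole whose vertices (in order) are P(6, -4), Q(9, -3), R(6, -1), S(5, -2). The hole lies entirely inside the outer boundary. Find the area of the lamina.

Outer boundary:
Apply the shoelace formula: 2A = Σ (x_i·y_{i+1} − x_{i+1}·y_i), indices taken mod 6.
V_1→V_2: (13)(-3) − (15)(-15) = 186
V_2→V_3: (15)(12) − (-2)(-3) = 174
V_3→V_4: (-2)(1) − (1)(12) = -14
V_4→V_5: (1)(1) − (-1)(1) = 2
V_5→V_6: (-1)(-10) − (10)(1) = 0
V_6→V_1: (10)(-15) − (13)(-10) = -20
Σ = 328
Area = |Σ|/2 = 164.
Hole:
Apply the shoelace (surveyor's) formula: 2A = Σ (x_i·y_{i+1} − x_{i+1}·y_i), indices taken mod 4.
Σ = (18) + (9) + (-7) + (-8) = 12
Area = |Σ|/2 = 6.
Net area = 164 − 6 = 158.

158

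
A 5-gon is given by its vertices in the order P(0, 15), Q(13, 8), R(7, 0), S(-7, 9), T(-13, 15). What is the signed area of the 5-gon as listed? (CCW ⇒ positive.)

Apply the shoelace (surveyor's) formula: 2A = Σ (x_i·y_{i+1} − x_{i+1}·y_i), indices taken mod 5.
P→Q: (0)(8) − (13)(15) = -195
Q→R: (13)(0) − (7)(8) = -56
R→S: (7)(9) − (-7)(0) = 63
S→T: (-7)(15) − (-13)(9) = 12
T→P: (-13)(15) − (0)(15) = -195
Σ = -371
Signed area = Σ/2 = -185.5 (negative ⇒ clockwise traversal).

-185.5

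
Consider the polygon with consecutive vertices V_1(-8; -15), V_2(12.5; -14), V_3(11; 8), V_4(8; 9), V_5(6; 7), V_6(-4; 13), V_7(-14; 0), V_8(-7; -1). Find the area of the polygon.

Apply Gauss's area formula: 2A = Σ (x_i·y_{i+1} − x_{i+1}·y_i), indices taken mod 8.
Σ = (299.5) + (254) + (35) + (2) + (106) + (182) + (14) + (97) = 989.5
Area = |Σ|/2 = 494.75.

494.75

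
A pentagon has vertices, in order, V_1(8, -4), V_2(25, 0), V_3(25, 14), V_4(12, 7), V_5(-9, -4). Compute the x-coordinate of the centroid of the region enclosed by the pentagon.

Apply Gauss's area formula. First the cross-terms c_i = x_i·y_{i+1} − x_{i+1}·y_i:
  100, 350, 7, 15, 68  ⇒  2A = 540, A = 270.
Then Σ (x_i + x_{i+1})·c_i = 21036, so x̄ = 21036 / (6·270) = 1753/135.

1753/135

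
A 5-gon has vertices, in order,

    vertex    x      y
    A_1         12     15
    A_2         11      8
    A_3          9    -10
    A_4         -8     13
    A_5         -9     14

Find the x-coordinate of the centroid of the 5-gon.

Apply Gauss's area formula. First the cross-terms c_i = x_i·y_{i+1} − x_{i+1}·y_i:
  -69, -182, 37, 5, -303  ⇒  2A = -512, A = -256.
Then Σ (x_i + x_{i+1})·c_i = -6184, so x̄ = -6184 / (6·(-256)) = 773/192.

773/192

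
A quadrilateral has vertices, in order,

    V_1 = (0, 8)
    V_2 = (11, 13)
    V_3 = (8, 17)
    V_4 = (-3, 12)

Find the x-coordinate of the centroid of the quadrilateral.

Apply the surveyor's formula. First the cross-terms c_i = x_i·y_{i+1} − x_{i+1}·y_i:
  -88, 83, 147, -24  ⇒  2A = 118, A = 59.
Then Σ (x_i + x_{i+1})·c_i = 1416, so x̄ = 1416 / (6·59) = 4.

4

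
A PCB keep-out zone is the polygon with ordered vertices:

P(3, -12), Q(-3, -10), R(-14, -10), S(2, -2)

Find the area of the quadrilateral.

Apply the surveyor's formula: 2A = Σ (x_i·y_{i+1} − x_{i+1}·y_i), indices taken mod 4.
Σ = (-66) + (-110) + (48) + (-18) = -146
Area = |Σ|/2 = 73.

73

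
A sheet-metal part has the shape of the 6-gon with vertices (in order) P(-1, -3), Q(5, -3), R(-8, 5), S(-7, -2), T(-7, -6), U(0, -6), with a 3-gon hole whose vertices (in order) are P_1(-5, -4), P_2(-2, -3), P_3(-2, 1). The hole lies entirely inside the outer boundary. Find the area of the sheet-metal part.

Outer boundary:
P→Q: (-1)(-3) − (5)(-3) = 18
Q→R: (5)(5) − (-8)(-3) = 1
R→S: (-8)(-2) − (-7)(5) = 51
S→T: (-7)(-6) − (-7)(-2) = 28
T→U: (-7)(-6) − (0)(-6) = 42
U→P: (0)(-3) − (-1)(-6) = -6
Σ = 134
Area = |Σ|/2 = 67.
Hole:
Apply the shoelace formula: 2A = Σ (x_i·y_{i+1} − x_{i+1}·y_i), indices taken mod 3.
Σ = (7) + (-8) + (13) = 12
Area = |Σ|/2 = 6.
Net area = 67 − 6 = 61.

61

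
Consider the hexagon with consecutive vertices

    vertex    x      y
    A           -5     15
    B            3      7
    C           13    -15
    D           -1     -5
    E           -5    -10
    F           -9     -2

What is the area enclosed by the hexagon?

Apply the surveyor's formula: 2A = Σ (x_i·y_{i+1} − x_{i+1}·y_i), indices taken mod 6.
A→B: (-5)(7) − (3)(15) = -80
B→C: (3)(-15) − (13)(7) = -136
C→D: (13)(-5) − (-1)(-15) = -80
D→E: (-1)(-10) − (-5)(-5) = -15
E→F: (-5)(-2) − (-9)(-10) = -80
F→A: (-9)(15) − (-5)(-2) = -145
Σ = -536
Area = |Σ|/2 = 268.

268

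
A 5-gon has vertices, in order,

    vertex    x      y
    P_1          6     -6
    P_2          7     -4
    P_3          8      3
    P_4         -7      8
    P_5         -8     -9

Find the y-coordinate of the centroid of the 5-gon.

Apply Gauss's area formula. First the cross-terms c_i = x_i·y_{i+1} − x_{i+1}·y_i:
  18, 53, 85, 127, 102  ⇒  2A = 385, A = 192.5.
Then Σ (y_i + y_{i+1})·c_i = -955, so ȳ = -955 / (6·192.5) = -191/231.

-191/231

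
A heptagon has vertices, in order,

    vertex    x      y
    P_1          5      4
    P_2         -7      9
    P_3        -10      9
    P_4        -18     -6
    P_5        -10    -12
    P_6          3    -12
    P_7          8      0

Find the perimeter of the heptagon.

|P_1P_2| = √((-12)² + (5)²) = √169 = 13
|P_2P_3| = √((-3)² + (0)²) = √9 = 3
|P_3P_4| = √((-8)² + (-15)²) = √289 = 17
|P_4P_5| = √((8)² + (-6)²) = √100 = 10
|P_5P_6| = √((13)² + (0)²) = √169 = 13
|P_6P_7| = √((5)² + (12)²) = √169 = 13
|P_7P_1| = √((-3)² + (4)²) = √25 = 5
Perimeter = 13 + 3 + 17 + 10 + 13 + 13 + 5 = 74.

74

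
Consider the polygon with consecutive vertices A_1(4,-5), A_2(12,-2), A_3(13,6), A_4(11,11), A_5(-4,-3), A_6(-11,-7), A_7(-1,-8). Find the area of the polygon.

Cross-terms: 52, 98, 77, 11, -5, 81, 37  ⇒  Σ = 351
Area = |Σ|/2 = 175.5.

175.5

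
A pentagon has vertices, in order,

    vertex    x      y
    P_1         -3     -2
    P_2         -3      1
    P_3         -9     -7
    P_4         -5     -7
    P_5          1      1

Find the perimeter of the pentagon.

32

|P_1P_2| = √((0)² + (3)²) = √9 = 3
|P_2P_3| = √((-6)² + (-8)²) = √100 = 10
|P_3P_4| = √((4)² + (0)²) = √16 = 4
|P_4P_5| = √((6)² + (8)²) = √100 = 10
|P_5P_1| = √((-4)² + (-3)²) = √25 = 5
Perimeter = 3 + 10 + 4 + 10 + 5 = 32.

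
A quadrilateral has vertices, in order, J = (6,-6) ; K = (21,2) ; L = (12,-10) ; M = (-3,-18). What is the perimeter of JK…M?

64

|JK| = √((15)² + (8)²) = √289 = 17
|KL| = √((-9)² + (-12)²) = √225 = 15
|LM| = √((-15)² + (-8)²) = √289 = 17
|MJ| = √((9)² + (12)²) = √225 = 15
Perimeter = 17 + 15 + 17 + 15 = 64.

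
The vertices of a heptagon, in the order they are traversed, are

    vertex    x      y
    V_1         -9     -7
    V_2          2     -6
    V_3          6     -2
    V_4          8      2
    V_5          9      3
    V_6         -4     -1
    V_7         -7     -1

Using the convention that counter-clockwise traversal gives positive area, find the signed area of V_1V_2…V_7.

Σ = (68) + (32) + (28) + (6) + (3) + (-3) + (40) = 174
Signed area = Σ/2 = 87 (positive ⇒ counter-clockwise traversal).

87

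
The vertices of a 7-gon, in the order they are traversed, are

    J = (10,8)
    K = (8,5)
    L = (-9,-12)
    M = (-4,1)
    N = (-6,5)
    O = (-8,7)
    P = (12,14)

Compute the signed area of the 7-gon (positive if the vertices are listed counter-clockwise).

Apply the shoelace formula: 2A = Σ (x_i·y_{i+1} − x_{i+1}·y_i), indices taken mod 7.
J→K: (10)(5) − (8)(8) = -14
K→L: (8)(-12) − (-9)(5) = -51
L→M: (-9)(1) − (-4)(-12) = -57
M→N: (-4)(5) − (-6)(1) = -14
N→O: (-6)(7) − (-8)(5) = -2
O→P: (-8)(14) − (12)(7) = -196
P→J: (12)(8) − (10)(14) = -44
Σ = -378
Signed area = Σ/2 = -189 (negative ⇒ clockwise traversal).

-189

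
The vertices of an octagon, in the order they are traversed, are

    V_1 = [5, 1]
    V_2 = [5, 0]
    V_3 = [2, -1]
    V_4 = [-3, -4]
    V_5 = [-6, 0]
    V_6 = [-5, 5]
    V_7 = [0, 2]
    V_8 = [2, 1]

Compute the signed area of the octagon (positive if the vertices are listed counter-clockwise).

-46

Apply the surveyor's formula: 2A = Σ (x_i·y_{i+1} − x_{i+1}·y_i), indices taken mod 8.
Cross-terms: -5, -5, -11, -24, -30, -10, -4, -3  ⇒  Σ = -92
Signed area = Σ/2 = -46 (negative ⇒ clockwise traversal).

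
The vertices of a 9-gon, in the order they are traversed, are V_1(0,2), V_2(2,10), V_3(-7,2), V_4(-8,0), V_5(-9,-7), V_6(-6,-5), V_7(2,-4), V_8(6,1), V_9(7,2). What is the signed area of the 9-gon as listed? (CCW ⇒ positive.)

Apply Gauss's area formula: 2A = Σ (x_i·y_{i+1} − x_{i+1}·y_i), indices taken mod 9.
V_1→V_2: (0)(10) − (2)(2) = -4
V_2→V_3: (2)(2) − (-7)(10) = 74
V_3→V_4: (-7)(0) − (-8)(2) = 16
V_4→V_5: (-8)(-7) − (-9)(0) = 56
V_5→V_6: (-9)(-5) − (-6)(-7) = 3
V_6→V_7: (-6)(-4) − (2)(-5) = 34
V_7→V_8: (2)(1) − (6)(-4) = 26
V_8→V_9: (6)(2) − (7)(1) = 5
V_9→V_1: (7)(2) − (0)(2) = 14
Σ = 224
Signed area = Σ/2 = 112 (positive ⇒ counter-clockwise traversal).

112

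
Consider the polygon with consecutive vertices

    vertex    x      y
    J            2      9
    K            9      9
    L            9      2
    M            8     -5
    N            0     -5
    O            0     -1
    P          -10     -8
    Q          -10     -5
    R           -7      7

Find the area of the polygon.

224.5

Apply the shoelace formula: 2A = Σ (x_i·y_{i+1} − x_{i+1}·y_i), indices taken mod 9.
Cross-terms: -63, -63, -61, -40, 0, -10, -30, -105, -77  ⇒  Σ = -449
Area = |Σ|/2 = 224.5.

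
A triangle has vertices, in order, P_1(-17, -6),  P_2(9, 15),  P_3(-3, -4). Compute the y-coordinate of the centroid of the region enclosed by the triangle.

5/3

Apply the shoelace formula. First the cross-terms c_i = x_i·y_{i+1} − x_{i+1}·y_i:
  -201, 9, -50  ⇒  2A = -242, A = -121.
Then Σ (y_i + y_{i+1})·c_i = -1210, so ȳ = -1210 / (6·(-121)) = 5/3.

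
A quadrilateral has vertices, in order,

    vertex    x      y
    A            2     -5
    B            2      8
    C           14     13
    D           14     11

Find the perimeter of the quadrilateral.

|AB| = √((0)² + (13)²) = √169 = 13
|BC| = √((12)² + (5)²) = √169 = 13
|CD| = √((0)² + (-2)²) = √4 = 2
|DA| = √((-12)² + (-16)²) = √400 = 20
Perimeter = 13 + 13 + 2 + 20 = 48.

48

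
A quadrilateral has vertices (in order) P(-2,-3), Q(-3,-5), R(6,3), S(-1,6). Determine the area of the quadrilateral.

Apply the shoelace (surveyor's) formula: 2A = Σ (x_i·y_{i+1} − x_{i+1}·y_i), indices taken mod 4.
Cross-terms: 1, 21, 39, 15  ⇒  Σ = 76
Area = |Σ|/2 = 38.

38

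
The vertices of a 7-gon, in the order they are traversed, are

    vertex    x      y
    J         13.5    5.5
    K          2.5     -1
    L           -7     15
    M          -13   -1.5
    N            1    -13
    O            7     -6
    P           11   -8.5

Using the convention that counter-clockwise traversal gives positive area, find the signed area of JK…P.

323

Apply the shoelace formula: 2A = Σ (x_i·y_{i+1} − x_{i+1}·y_i), indices taken mod 7.
Cross-terms: -27.25, 30.5, 205.5, 170.5, 85, 6.5, 175.25  ⇒  Σ = 646
Signed area = Σ/2 = 323 (positive ⇒ counter-clockwise traversal).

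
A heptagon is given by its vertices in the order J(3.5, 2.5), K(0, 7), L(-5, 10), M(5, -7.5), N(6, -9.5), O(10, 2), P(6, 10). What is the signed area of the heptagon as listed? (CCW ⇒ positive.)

109.75

Σ = (24.5) + (35) + (-12.5) + (-2.5) + (107) + (88) + (-20) = 219.5
Signed area = Σ/2 = 109.75 (positive ⇒ counter-clockwise traversal).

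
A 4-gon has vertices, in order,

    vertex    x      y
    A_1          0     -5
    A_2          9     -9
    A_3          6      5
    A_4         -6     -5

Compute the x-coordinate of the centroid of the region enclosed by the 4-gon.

95/29

Apply the surveyor's formula. First the cross-terms c_i = x_i·y_{i+1} − x_{i+1}·y_i:
  45, 99, 0, 30  ⇒  2A = 174, A = 87.
Then Σ (x_i + x_{i+1})·c_i = 1710, so x̄ = 1710 / (6·87) = 95/29.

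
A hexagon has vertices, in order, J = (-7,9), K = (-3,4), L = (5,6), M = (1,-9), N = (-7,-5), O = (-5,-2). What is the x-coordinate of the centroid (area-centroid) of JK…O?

-73/57

Apply the surveyor's formula. First the cross-terms c_i = x_i·y_{i+1} − x_{i+1}·y_i:
  -1, -38, -51, -68, -11, -59  ⇒  2A = -228, A = -114.
Then Σ (x_i + x_{i+1})·c_i = 876, so x̄ = 876 / (6·(-114)) = -73/57.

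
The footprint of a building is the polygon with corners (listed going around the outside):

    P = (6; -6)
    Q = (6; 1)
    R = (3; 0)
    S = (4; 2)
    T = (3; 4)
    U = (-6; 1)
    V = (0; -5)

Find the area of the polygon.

71

Cross-terms: 42, -3, 6, 10, 27, 30, 30  ⇒  Σ = 142
Area = |Σ|/2 = 71.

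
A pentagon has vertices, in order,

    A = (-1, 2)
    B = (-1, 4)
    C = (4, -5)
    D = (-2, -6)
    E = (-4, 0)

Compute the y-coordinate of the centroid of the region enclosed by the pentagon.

Apply the surveyor's formula. First the cross-terms c_i = x_i·y_{i+1} − x_{i+1}·y_i:
  -2, -11, -34, -24, -8  ⇒  2A = -79, A = -39.5.
Then Σ (y_i + y_{i+1})·c_i = 501, so ȳ = 501 / (6·(-39.5)) = -167/79.

-167/79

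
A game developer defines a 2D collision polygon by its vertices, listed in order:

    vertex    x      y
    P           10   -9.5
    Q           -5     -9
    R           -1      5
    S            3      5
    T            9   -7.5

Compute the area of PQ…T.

Apply Gauss's area formula: 2A = Σ (x_i·y_{i+1} − x_{i+1}·y_i), indices taken mod 5.
Σ = (-137.5) + (-34) + (-20) + (-67.5) + (-10.5) = -269.5
Area = |Σ|/2 = 134.75.

134.75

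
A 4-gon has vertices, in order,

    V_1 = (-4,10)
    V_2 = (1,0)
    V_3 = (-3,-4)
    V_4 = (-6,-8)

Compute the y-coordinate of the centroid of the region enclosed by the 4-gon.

134/159

Apply the surveyor's formula. First the cross-terms c_i = x_i·y_{i+1} − x_{i+1}·y_i:
  -10, -4, 0, -92  ⇒  2A = -106, A = -53.
Then Σ (y_i + y_{i+1})·c_i = -268, so ȳ = -268 / (6·(-53)) = 134/159.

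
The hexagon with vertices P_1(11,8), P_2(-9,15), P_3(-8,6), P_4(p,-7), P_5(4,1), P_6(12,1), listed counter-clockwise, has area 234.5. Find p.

Write out the shoelace sum; only the two edges meeting at P_4 involve p:
2·Area = [((-8)·(-7) − p·6) + (p·1 − 4·(-7))] + 380
       = -5·p + 464 = 469
⇒ p = -1.

-1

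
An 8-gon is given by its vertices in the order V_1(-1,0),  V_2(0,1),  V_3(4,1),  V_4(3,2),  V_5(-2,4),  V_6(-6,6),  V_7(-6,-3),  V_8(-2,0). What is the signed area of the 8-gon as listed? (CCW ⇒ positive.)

38

Cross-terms: -1, -4, 5, 16, 12, 54, -6, 0  ⇒  Σ = 76
Signed area = Σ/2 = 38 (positive ⇒ counter-clockwise traversal).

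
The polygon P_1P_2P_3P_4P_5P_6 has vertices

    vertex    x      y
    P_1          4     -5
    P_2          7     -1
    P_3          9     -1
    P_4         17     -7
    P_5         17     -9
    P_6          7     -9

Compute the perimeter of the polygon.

34

|P_1P_2| = √((3)² + (4)²) = √25 = 5
|P_2P_3| = √((2)² + (0)²) = √4 = 2
|P_3P_4| = √((8)² + (-6)²) = √100 = 10
|P_4P_5| = √((0)² + (-2)²) = √4 = 2
|P_5P_6| = √((-10)² + (0)²) = √100 = 10
|P_6P_1| = √((-3)² + (4)²) = √25 = 5
Perimeter = 5 + 2 + 10 + 2 + 10 + 5 = 34.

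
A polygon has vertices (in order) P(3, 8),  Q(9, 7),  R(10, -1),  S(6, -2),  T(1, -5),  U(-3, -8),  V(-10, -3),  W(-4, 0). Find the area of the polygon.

155

Apply Gauss's area formula: 2A = Σ (x_i·y_{i+1} − x_{i+1}·y_i), indices taken mod 8.
Σ = (-51) + (-79) + (-14) + (-28) + (-23) + (-71) + (-12) + (-32) = -310
Area = |Σ|/2 = 155.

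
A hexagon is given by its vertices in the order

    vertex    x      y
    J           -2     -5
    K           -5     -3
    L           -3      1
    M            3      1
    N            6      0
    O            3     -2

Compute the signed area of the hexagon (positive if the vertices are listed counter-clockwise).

Σ = (-19) + (-14) + (-6) + (-6) + (-12) + (-19) = -76
Signed area = Σ/2 = -38 (negative ⇒ clockwise traversal).

-38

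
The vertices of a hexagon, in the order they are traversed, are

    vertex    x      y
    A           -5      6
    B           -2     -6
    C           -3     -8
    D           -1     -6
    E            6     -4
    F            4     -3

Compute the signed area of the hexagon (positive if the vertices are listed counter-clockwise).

Apply Gauss's area formula: 2A = Σ (x_i·y_{i+1} − x_{i+1}·y_i), indices taken mod 6.
Cross-terms: 42, -2, 10, 40, -2, 9  ⇒  Σ = 97
Signed area = Σ/2 = 48.5 (positive ⇒ counter-clockwise traversal).

48.5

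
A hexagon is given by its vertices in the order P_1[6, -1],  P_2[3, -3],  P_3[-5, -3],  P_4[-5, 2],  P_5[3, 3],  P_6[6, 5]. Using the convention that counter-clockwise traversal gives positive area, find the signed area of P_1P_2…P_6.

-62

Σ = (-15) + (-24) + (-25) + (-21) + (-3) + (-36) = -124
Signed area = Σ/2 = -62 (negative ⇒ clockwise traversal).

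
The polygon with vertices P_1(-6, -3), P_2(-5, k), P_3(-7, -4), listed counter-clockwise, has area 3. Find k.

4

Write out the shoelace sum; only the two edges meeting at P_2 involve k:
2·Area = [((-6)·k − (-5)·(-3)) + ((-5)·(-4) − (-7)·k)] + -3
       = 1·k + 2 = 6
⇒ k = 4.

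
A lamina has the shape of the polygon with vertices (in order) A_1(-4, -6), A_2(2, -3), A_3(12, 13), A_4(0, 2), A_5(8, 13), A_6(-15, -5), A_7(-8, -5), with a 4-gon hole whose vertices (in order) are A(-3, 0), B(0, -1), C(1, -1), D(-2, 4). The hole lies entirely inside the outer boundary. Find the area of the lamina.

147

Outer boundary:
Apply the shoelace formula: 2A = Σ (x_i·y_{i+1} − x_{i+1}·y_i), indices taken mod 7.
Cross-terms: 24, 62, 24, -16, 155, 35, 28  ⇒  Σ = 312
Area = |Σ|/2 = 156.
Hole:
A→B: (-3)(-1) − (0)(0) = 3
B→C: (0)(-1) − (1)(-1) = 1
C→D: (1)(4) − (-2)(-1) = 2
D→A: (-2)(0) − (-3)(4) = 12
Σ = 18
Area = |Σ|/2 = 9.
Net area = 156 − 9 = 147.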